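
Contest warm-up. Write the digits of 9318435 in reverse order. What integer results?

Reversing 9318435 gives 5348139.

5348139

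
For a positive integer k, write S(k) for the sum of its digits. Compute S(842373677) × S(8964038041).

2021

S(842373677) = 8+4+2+3+7+3+6+7+7 = 47.
S(8964038041) = 8+9+6+4+0+3+8+0+4+1 = 43.
47 · 43 = 2021.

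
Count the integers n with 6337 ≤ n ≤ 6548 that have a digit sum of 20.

21

The integers in [6337, 6548] that have a digit sum of 20: 6338, 6347, 6356, 6365, 6374, 6383, …, 6536, 6545.
21 qualify.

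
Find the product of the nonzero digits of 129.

18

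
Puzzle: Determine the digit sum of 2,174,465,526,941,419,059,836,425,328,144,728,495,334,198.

197

2+1+7+4+4+6+5+5+2+6+9+4+1+4+1+9+0+5+9+8+3+6+4+2+5+3+2+8+1+4+4+7+2+8+4+9+5+3+3+4+1+9+8 = 197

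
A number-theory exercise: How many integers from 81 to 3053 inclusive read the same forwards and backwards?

113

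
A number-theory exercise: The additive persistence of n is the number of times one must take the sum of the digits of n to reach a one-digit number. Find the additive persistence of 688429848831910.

688429848831910 → 79 → 16 → 7 (3 steps)

3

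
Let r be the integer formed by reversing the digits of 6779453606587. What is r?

7856063549776

Reversing 6779453606587 gives 7856063549776.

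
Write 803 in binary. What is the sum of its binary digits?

803 in base 2 is 1100100011.
Digit sum: 1+1+0+0+1+0+0+0+1+1 = 5.

5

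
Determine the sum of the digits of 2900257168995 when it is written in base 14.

2900257168995 in base 14 is A053209A60B.
Digit sum: 10+0+5+3+2+0+9+10+6+0+11 = 56.

56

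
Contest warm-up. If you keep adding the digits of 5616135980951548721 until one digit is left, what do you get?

5

5+6+1+6+1+3+5+9+8+0+9+5+1+5+4+8+7+2+1 = 86
8+6 = 14
1+4 = 5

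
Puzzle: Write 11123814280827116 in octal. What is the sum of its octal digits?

57

11123814280827116 in base 8 is 474120632660310354.
Digit sum: 4+7+4+1+2+0+6+3+2+6+6+0+3+1+0+3+5+4 = 57.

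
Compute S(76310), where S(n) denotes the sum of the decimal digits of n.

7+6+3+1+0 = 17

17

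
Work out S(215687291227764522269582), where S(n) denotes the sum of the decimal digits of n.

110

2+1+5+6+8+7+2+9+1+2+2+7+7+6+4+5+2+2+2+6+9+5+8+2 = 110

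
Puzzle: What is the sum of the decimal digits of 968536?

9+6+8+5+3+6 = 37

37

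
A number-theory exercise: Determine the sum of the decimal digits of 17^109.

17^109 = 131502021866928333910087123933480516157860764129835656776804767622297012930043219288029752064844117339164721813894369152081312807052497
Sum of its 135 digits: 566.

566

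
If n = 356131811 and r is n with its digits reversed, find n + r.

474263464

Reverse of 356131811 is 118131653.
356131811 + 118131653 = 474263464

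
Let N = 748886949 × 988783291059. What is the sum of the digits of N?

99

748886949 × 988783291059 = 740486902063353488991
Sum of its 21 digits: 99.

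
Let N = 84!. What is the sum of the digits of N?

84! = 3314240134565353266999387579130131288000666286242049487118846032383059131291716864129885722968716753156177920000000000000000000
Sum of its 127 digits: 477.

477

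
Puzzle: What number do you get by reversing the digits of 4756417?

7146574

Reversing 4756417 gives 7146574.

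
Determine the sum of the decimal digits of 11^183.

854

11^183 = 37571746543708717595533399210516754205924402693179299730045036528900429449814561980151266739964551610959525564918930727732279070855832626061105343429693485185485435999578019144141106712448131
Sum of its 191 digits: 854.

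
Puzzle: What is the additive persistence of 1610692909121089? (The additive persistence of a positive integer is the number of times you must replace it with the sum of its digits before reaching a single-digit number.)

3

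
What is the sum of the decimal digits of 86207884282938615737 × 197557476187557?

86207884282938615737 × 197557476187557 = 17031012046406314940390717763784509
Sum of its 35 digits: 132.

132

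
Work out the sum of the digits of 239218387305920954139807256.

2+3+9+2+1+8+3+8+7+3+0+5+9+2+0+9+5+4+1+3+9+8+0+7+2+5+6 = 121

121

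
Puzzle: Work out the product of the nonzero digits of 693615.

4860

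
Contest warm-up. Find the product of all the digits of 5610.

5×6×1×0 = 0

0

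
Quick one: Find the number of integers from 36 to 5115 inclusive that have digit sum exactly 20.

272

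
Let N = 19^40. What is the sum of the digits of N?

19^40 = 1413006104539009638843035501053457425807904438071201
Sum of its 52 digits: 181.

181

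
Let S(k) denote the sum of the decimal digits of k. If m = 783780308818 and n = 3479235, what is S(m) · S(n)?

2013

S(783780308818) = 7+8+3+7+8+0+3+0+8+8+1+8 = 61.
S(3479235) = 3+4+7+9+2+3+5 = 33.
61 · 33 = 2013.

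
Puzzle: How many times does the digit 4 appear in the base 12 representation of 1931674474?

1

1931674474 in base 12 is 45AAB720A.
The digit 4 appears 1 time.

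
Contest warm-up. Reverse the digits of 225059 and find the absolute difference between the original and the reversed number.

Reverse of 225059 is 950522.
|225059 − 950522| = 725463

725463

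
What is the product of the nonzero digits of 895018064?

69120

8×9×5×1×8×6×4 = 69120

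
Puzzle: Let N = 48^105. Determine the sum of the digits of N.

48^105 = 339101666759608452709415135075050402496836462600242870405374926158056379108766893038952778940310263835871233314706220044394971226782300700156225636474557087484506578864169811968
Sum of its 177 digits: 765.

765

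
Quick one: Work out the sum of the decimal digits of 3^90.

216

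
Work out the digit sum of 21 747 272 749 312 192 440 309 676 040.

113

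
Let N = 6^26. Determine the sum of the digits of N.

99

6^26 = 170581728179578208256
Sum of its 21 digits: 99.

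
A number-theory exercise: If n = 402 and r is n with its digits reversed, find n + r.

Reverse of 402 is 204.
402 + 204 = 606

606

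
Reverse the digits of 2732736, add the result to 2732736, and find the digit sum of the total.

Reversal of 2732736 is 6372372; 2732736 + 6372372 = 9105108.
Digit sum of 9105108: 9+1+0+5+1+0+8 = 24.

24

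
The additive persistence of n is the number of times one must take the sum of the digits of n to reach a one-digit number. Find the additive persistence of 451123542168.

2

451123542168 → 42 → 6 (2 steps)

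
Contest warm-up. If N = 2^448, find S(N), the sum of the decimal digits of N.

592

2^448 = 726838724295606890549323807888004534353641360687318060281490199180639288113397923326191050713763565560762521606266177933534601628614656
Sum of its 135 digits: 592.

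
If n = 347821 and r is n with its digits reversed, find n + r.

Reverse of 347821 is 128743.
347821 + 128743 = 476564

476564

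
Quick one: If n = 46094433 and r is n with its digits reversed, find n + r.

79543497

Reverse of 46094433 is 33449064.
46094433 + 33449064 = 79543497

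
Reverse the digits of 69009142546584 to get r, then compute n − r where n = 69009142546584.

Reverse of 69009142546584 is 48564524190096.
69009142546584 − 48564524190096 = 20444618356488

20444618356488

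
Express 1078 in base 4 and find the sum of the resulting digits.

7

1078 in base 4 is 100312.
Digit sum: 1+0+0+3+1+2 = 7.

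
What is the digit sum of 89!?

549

89! = 16507955160908461081216919262453619309839666236496541854913520707833171034378509739399912570787600662729080382999756800000000000000000000
Sum of its 137 digits: 549.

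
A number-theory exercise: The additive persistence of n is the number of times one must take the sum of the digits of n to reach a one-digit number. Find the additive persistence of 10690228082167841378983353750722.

3

10690228082167841378983353750722 → 137 → 11 → 2 (3 steps)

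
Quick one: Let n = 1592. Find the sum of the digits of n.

17

1+5+9+2 = 17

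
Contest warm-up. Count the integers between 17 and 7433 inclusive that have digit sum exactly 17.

537

The integers in [17, 7433] that have digit sum exactly 17: 89, 98, 179, 188, 197, 269, …, 7424, 7433.
537 qualify.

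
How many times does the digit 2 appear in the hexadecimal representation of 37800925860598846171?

2

37800925860598846171 in base 16 is 20C97DDCAD5DF12DB.
The digit 2 appears 2 times.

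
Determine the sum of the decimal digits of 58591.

5+8+5+9+1 = 28

28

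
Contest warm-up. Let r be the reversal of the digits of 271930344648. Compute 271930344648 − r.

-574512694524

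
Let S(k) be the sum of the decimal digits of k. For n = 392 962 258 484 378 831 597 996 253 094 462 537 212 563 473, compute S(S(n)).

4

First digit sum: 220.
2+2+0 = 4.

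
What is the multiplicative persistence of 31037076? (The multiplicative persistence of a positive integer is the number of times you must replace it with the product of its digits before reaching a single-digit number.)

31037076 → 0 (1 step)

1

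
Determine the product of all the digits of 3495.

540

3×4×9×5 = 540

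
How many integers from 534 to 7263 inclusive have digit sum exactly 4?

20

The integers in [534, 7263] that have digit sum exactly 4: 1003, 1012, 1021, 1030, 1102, 1111, …, 3100, 4000.
20 qualify.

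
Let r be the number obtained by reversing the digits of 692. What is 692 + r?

988

Reverse of 692 is 296.
692 + 296 = 988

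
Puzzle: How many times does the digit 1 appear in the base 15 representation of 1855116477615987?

1855116477615987 in base 15 is E470C84510CAC.
The digit 1 appears 1 time.

1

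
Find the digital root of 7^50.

The digital root of n equals n mod 9 (or 9 when 9 | n), so we need 7^50 mod 9.
7^50 ≡ 4 (mod 9), so the digital root is 4.

4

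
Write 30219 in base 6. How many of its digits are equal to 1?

1

30219 in base 6 is 351523.
The digit 1 appears 1 time.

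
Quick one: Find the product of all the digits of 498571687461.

81285120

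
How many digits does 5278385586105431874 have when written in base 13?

17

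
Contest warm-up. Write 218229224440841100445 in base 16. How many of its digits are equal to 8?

218229224440841100445 in base 16 is BD489F366A553DC9D.
The digit 8 appears 1 time.

1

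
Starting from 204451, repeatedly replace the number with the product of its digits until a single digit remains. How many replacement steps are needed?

1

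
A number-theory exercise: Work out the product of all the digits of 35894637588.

3×5×8×9×4×6×3×7×5×8×8 = 174182400

174182400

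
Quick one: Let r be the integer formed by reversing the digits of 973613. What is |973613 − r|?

Reverse of 973613 is 316379.
|973613 − 316379| = 657234

657234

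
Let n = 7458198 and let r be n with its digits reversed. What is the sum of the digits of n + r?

Reversal of 7458198 is 8918547; 7458198 + 8918547 = 16376745.
Digit sum of 16376745: 1+6+3+7+6+7+4+5 = 39.

39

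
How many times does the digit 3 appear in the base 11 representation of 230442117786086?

1

230442117786086 in base 11 is 67475A53970878.
The digit 3 appears 1 time.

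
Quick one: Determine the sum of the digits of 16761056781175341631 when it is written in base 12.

106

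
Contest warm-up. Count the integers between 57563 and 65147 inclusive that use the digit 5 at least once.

3940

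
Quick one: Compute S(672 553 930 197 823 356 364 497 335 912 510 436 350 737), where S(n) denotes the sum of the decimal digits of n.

184

6+7+2+5+5+3+9+3+0+1+9+7+8+2+3+3+5+6+3+6+4+4+9+7+3+3+5+9+1+2+5+1+0+4+3+6+3+5+0+7+3+7 = 184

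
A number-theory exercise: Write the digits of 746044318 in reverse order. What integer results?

813440647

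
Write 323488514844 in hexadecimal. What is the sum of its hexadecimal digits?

54

323488514844 in base 16 is 4B516B031C.
Digit sum: 4+11+5+1+6+11+0+3+1+12 = 54.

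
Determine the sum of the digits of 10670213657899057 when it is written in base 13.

109

10670213657899057 in base 13 is 292CA9AA472CA82.
Digit sum: 2+9+2+12+10+9+10+10+4+7+2+12+10+8+2 = 109.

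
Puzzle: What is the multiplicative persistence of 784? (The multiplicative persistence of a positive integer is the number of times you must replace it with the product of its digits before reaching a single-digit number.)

784 → 224 → 16 → 6 (3 steps)

3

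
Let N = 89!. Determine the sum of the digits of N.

89! = 16507955160908461081216919262453619309839666236496541854913520707833171034378509739399912570787600662729080382999756800000000000000000000
Sum of its 137 digits: 549.

549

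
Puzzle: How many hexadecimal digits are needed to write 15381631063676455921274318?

21

15381631063676455921274318 in base 16 is CB92FE40A2FA0925A4DCE, which has 21 digits.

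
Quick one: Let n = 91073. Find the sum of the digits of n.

20

9+1+0+7+3 = 20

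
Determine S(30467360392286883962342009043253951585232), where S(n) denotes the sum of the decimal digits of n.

3+0+4+6+7+3+6+0+3+9+2+2+8+6+8+8+3+9+6+2+3+4+2+0+0+9+0+4+3+2+5+3+9+5+1+5+8+5+2+3+2 = 170

170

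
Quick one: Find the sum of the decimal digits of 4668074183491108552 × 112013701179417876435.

168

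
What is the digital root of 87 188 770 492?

7

8+7+1+8+8+7+7+0+4+9+2 = 61
6+1 = 7
(Equivalently, 87 188 770 492 mod 9 = 7.)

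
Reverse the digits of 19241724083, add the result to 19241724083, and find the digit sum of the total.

55

Reversal of 19241724083 is 38042714291; 19241724083 + 38042714291 = 57284438374.
Digit sum of 57284438374: 5+7+2+8+4+4+3+8+3+7+4 = 55.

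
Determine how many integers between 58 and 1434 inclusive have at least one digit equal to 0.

The integers in [58, 1434] that have at least one digit equal to 0: 60, 70, 80, 90, 100, 101, …, 1420, 1430.
345 qualify.

345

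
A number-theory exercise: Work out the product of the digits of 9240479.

0

9×2×4×0×4×7×9 = 0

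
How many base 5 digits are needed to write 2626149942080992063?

27

2626149942080992063 in base 5 is 134012204211122340213221223, which has 27 digits.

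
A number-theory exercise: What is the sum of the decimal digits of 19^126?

730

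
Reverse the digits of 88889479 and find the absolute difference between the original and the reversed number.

8609409

Reverse of 88889479 is 97498888.
|88889479 − 97498888| = 8609409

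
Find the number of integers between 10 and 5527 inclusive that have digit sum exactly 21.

The integers in [10, 5527] that have digit sum exactly 21: 399, 489, 498, 579, 588, 597, …, 5484, 5493.
252 qualify.

252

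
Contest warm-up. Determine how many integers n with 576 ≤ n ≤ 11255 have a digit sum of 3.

19

The integers in [576, 11255] that have a digit sum of 3: 1002, 1011, 1020, 1101, 1110, 1200, …, 11010, 11100.
19 qualify.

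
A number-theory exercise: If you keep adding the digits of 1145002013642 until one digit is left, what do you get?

2

1+1+4+5+0+0+2+0+1+3+6+4+2 = 29
2+9 = 11
1+1 = 2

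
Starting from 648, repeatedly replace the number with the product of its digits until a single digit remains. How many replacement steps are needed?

648 → 192 → 18 → 8 (3 steps)

3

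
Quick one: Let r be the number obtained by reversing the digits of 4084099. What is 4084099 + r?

Reverse of 4084099 is 9904804.
4084099 + 9904804 = 13988903

13988903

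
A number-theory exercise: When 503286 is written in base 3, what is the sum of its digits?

12

503286 in base 3 is 221120101020.
Digit sum: 2+2+1+1+2+0+1+0+1+0+2+0 = 12.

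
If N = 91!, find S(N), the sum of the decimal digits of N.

594

91! = 135200152767840296255166568759495142147586866476906677791741734597153670771559994765685283954750449427751168336768008192000000000000000000000
Sum of its 141 digits: 594.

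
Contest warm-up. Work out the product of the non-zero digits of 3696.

972

3×6×9×6 = 972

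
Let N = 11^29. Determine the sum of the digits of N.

11^29 = 1586309297171491574414436704891
Sum of its 31 digits: 140.

140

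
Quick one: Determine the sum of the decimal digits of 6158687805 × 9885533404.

72

6158687805 × 9885533404 = 60881914021134938220
Sum of its 20 digits: 72.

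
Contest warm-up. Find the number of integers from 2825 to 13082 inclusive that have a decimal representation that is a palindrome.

The integers in [2825, 13082] that have a decimal representation that is a palindrome: 2882, 2992, 3003, 3113, 3223, 3333, …, 12921, 13031.
103 qualify.

103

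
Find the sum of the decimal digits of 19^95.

568

19^95 = 30310429509584222780856900250378474987891816698326495749294706687455340394943035990422804485156374905111232085580759135899
Sum of its 122 digits: 568.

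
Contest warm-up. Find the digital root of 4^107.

The digital root of n equals n mod 9 (or 9 when 9 | n), so we need 4^107 mod 9.
4^107 ≡ 7 (mod 9), so the digital root is 7.

7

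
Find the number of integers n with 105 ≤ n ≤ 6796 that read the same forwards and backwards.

147

The integers in [105, 6796] that read the same forwards and backwards: 111, 121, 131, 141, 151, 161, …, 6666, 6776.
147 qualify.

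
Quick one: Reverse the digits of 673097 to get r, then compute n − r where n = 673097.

Reverse of 673097 is 790376.
673097 − 790376 = -117279

-117279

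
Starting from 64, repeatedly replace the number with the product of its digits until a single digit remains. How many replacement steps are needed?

2

64 → 24 → 8 (2 steps)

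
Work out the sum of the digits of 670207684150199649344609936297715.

159

6+7+0+2+0+7+6+8+4+1+5+0+1+9+9+6+4+9+3+4+4+6+0+9+9+3+6+2+9+7+7+1+5 = 159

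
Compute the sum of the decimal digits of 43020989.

35

4+3+0+2+0+9+8+9 = 35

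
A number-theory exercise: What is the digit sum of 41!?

144

41! = 33452526613163807108170062053440751665152000000000
Sum of its 50 digits: 144.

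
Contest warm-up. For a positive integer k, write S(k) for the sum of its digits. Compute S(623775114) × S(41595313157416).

1980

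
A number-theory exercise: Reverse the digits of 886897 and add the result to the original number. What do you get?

Reverse of 886897 is 798688.
886897 + 798688 = 1685585

1685585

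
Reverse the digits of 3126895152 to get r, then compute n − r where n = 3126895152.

Reverse of 3126895152 is 2515986213.
3126895152 − 2515986213 = 610908939

610908939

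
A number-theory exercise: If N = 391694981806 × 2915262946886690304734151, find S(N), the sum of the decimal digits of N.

174

391694981806 × 2915262946886690304734151 = 1141893866940488103256399871611856706
Sum of its 37 digits: 174.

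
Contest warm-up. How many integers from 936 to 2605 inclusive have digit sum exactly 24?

22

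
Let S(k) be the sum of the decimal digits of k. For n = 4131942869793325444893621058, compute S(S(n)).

First digit sum: 130.
1+3+0 = 4.

4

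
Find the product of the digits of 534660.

0

5×3×4×6×6×0 = 0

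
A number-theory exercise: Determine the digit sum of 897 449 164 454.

65

8+9+7+4+4+9+1+6+4+4+5+4 = 65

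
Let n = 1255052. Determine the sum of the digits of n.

1+2+5+5+0+5+2 = 20

20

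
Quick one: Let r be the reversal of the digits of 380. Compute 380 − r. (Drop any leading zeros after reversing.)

Reverse of 380 is 83.
380 − 83 = 297

297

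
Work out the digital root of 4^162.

1

The digital root of n equals n mod 9 (or 9 when 9 | n), so we need 4^162 mod 9.
4^162 ≡ 1 (mod 9), so the digital root is 1.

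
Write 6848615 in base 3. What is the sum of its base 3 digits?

19

6848615 in base 3 is 110212221112102.
Digit sum: 1+1+0+2+1+2+2+2+1+1+1+2+1+0+2 = 19.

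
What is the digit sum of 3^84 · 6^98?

3^84 · 6^98 = 217274087191808858221912876019835838846538970294416493452641714014033711038091588278868433410834016204209206587293696
Sum of its 117 digits: 513.

513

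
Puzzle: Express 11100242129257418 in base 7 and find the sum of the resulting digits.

56

11100242129257418 in base 7 is 6550044012600262544.
Digit sum: 6+5+5+0+0+4+4+0+1+2+6+0+0+2+6+2+5+4+4 = 56.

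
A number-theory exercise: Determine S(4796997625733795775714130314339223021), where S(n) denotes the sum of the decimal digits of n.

166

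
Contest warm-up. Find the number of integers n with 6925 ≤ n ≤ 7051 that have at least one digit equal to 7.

69

The integers in [6925, 7051] that have at least one digit equal to 7: 6927, 6937, 6947, 6957, 6967, 6970, …, 7050, 7051.
69 qualify.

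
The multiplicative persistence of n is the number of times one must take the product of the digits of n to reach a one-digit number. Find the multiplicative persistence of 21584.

2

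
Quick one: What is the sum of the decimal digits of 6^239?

891

6^239 = 950930641391338466867174408897681825424467354624457844492992372849764488723676961568986539449413467236524563522540100930471637890972843242901720421880285858909201791786672930190939652096
Sum of its 186 digits: 891.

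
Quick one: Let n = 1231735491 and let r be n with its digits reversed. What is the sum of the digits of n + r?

Reversal of 1231735491 is 1945371321; 1231735491 + 1945371321 = 3177106812.
Digit sum of 3177106812: 3+1+7+7+1+0+6+8+1+2 = 36.

36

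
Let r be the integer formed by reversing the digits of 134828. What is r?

828431

Reversing 134828 gives 828431.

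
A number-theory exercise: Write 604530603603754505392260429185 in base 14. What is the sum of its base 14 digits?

172

604530603603754505392260429185 in base 14 is D611CC270C8DA0B274975B7561.
Digit sum: 13+6+1+1+12+12+2+7+0+12+8+13+10+0+11+2+7+4+9+7+5+11+7+5+6+1 = 172.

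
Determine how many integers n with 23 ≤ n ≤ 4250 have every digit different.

2364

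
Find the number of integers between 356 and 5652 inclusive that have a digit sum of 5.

38

The integers in [356, 5652] that have a digit sum of 5: 401, 410, 500, 1004, 1013, 1022, …, 4100, 5000.
38 qualify.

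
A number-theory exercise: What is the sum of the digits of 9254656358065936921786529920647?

9+2+5+4+6+5+6+3+5+8+0+6+5+9+3+6+9+2+1+7+8+6+5+2+9+9+2+0+6+4+7 = 159

159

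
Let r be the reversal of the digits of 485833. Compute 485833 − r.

Reverse of 485833 is 338584.
485833 − 338584 = 147249

147249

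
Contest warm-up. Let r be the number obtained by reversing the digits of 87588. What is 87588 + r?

176166

Reverse of 87588 is 88578.
87588 + 88578 = 176166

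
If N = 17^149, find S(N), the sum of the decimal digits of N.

17^149 = 2172147363022907779474361776621342000439540589227522205979462168592277305191526692240496299246942325487942271318295742127616888519854864549173627596983744917674660981896773071592962897
Sum of its 184 digits: 881.

881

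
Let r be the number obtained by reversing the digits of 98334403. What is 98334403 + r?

128777792

Reverse of 98334403 is 30443389.
98334403 + 30443389 = 128777792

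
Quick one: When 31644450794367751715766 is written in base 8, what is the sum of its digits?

111

31644450794367751715766 in base 8 is 6546713711437673141475666.
Digit sum: 6+5+4+6+7+1+3+7+1+1+4+3+7+6+7+3+1+4+1+4+7+5+6+6+6 = 111.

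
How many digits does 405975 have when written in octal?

7

405975 in base 8 is 1430727, which has 7 digits.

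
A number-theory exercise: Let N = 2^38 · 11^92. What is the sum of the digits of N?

2^38 · 11^92 = 176712336746010728110159617406925691677441952104171015215875522960144717824731300473732273620835456016973824
Sum of its 108 digits: 430.

430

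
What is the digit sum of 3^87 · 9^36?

333

3^87 · 9^36 = 7282483350946404208076885500996745047522350034970917293604274649554310785067
Sum of its 76 digits: 333.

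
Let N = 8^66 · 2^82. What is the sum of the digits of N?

376

8^66 · 2^82 = 1942668892225729070919461906823518906642406839052139521251812409738904285205208498176
Sum of its 85 digits: 376.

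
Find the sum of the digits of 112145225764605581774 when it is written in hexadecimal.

134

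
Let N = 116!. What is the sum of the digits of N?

116! = 33931086844518982011982560935885732032396635556994207701963662088123265314176330336254535971207181169698868584991941607780111073928236261199604691797570505851011072000000000000000000000000000
Sum of its 191 digits: 729.

729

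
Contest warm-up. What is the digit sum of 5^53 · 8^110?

335

5^53 · 8^110 = 24283361152821613386493273835293986333030085488151744015647655121736303565065106227200000000000000000000000000000000000000000000000000000
Sum of its 137 digits: 335.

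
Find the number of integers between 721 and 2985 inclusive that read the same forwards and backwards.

47

The integers in [721, 2985] that read the same forwards and backwards: 727, 737, 747, 757, 767, 777, …, 2772, 2882.
47 qualify.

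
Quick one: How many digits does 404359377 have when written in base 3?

19

404359377 in base 3 is 1001011212120210020, which has 19 digits.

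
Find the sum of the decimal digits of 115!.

115! = 292509369349301569068815180481773552003419272043053514672100535242441942363589054622883930786268803187059211939585703515345785120071002251720730101703194015956992000000000000000000000000000
Sum of its 189 digits: 648.

648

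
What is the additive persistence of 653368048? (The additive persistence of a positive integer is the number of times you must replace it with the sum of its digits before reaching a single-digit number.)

2

653368048 → 43 → 7 (2 steps)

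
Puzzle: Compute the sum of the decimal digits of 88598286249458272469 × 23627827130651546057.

181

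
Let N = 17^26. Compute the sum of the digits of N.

17^26 = 98100666009922840441972689847969
Sum of its 32 digits: 163.

163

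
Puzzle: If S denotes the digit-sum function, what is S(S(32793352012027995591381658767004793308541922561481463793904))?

10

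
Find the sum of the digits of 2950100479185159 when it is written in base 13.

87

2950100479185159 in base 13 is 998163875A0C81.
Digit sum: 9+9+8+1+6+3+8+7+5+10+0+12+8+1 = 87.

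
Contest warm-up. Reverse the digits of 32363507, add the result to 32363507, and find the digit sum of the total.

Reversal of 32363507 is 70536323; 32363507 + 70536323 = 102899830.
Digit sum of 102899830: 1+0+2+8+9+9+8+3+0 = 40.

40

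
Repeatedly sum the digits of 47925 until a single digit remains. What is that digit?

4+7+9+2+5 = 27
2+7 = 9

9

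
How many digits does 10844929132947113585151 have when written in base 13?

10844929132947113585151 in base 13 is 7558C52575162B716004, which has 20 digits.

20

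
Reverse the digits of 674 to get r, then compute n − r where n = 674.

198

Reverse of 674 is 476.
674 − 476 = 198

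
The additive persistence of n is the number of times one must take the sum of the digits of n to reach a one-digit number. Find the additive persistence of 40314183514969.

3

40314183514969 → 58 → 13 → 4 (3 steps)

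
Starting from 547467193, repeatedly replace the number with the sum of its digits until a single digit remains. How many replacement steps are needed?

3

547467193 → 46 → 10 → 1 (3 steps)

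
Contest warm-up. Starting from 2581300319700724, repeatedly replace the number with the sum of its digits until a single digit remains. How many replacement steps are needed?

2

2581300319700724 → 52 → 7 (2 steps)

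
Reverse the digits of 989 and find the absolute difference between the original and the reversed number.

0

Reverse of 989 is 989.
|989 − 989| = 0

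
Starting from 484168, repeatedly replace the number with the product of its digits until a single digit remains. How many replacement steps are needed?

484168 → 6144 → 96 → 54 → 20 → 0 (5 steps)

5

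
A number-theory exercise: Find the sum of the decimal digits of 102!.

630

102! = 961446671503512660926865558697259548455355905059659464369444714048531715130254590603314961882364451384985595980362059157503710042865532928000000000000000000000000
Sum of its 162 digits: 630.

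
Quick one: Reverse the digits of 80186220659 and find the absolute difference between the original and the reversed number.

15416047449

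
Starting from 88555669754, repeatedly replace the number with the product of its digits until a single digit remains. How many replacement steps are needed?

88555669754 → 362880000 → 0 (2 steps)

2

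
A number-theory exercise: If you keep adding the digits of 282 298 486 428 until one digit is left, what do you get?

9

2+8+2+2+9+8+4+8+6+4+2+8 = 63
6+3 = 9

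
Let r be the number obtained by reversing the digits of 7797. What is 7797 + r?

15774

Reverse of 7797 is 7977.
7797 + 7977 = 15774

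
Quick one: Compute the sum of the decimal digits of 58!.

288

58! = 2350561331282878571829474910515074683828862318181142924420699914240000000000000
Sum of its 79 digits: 288.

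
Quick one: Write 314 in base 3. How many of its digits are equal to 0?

314 in base 3 is 102122.
The digit 0 appears 1 time.

1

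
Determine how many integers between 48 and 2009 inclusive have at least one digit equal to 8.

539

The integers in [48, 2009] that have at least one digit equal to 8: 48, 58, 68, 78, 80, 81, …, 1998, 2008.
539 qualify.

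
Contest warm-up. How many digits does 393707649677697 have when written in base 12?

14

393707649677697 in base 12 is 381A721B344B69, which has 14 digits.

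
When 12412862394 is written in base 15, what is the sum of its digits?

12412862394 in base 15 is 4C9B25249.
Digit sum: 4+12+9+11+2+5+2+4+9 = 58.

58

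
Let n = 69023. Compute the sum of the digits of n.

20

6+9+0+2+3 = 20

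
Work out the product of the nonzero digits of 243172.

2×4×3×1×7×2 = 336

336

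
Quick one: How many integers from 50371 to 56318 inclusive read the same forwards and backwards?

59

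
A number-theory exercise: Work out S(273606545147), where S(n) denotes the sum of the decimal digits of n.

2+7+3+6+0+6+5+4+5+1+4+7 = 50

50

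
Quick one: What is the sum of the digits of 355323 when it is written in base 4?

21

355323 in base 4 is 1112233323.
Digit sum: 1+1+1+2+2+3+3+3+2+3 = 21.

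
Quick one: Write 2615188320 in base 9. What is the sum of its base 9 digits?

56

2615188320 in base 9 is 6666838850.
Digit sum: 6+6+6+6+8+3+8+8+5+0 = 56.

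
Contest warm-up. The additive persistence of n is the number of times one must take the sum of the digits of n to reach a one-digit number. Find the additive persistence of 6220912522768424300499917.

2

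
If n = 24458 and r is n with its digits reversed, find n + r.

109900

Reverse of 24458 is 85442.
24458 + 85442 = 109900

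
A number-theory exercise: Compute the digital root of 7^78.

The digital root of n equals n mod 9 (or 9 when 9 | n), so we need 7^78 mod 9.
7^78 ≡ 1 (mod 9), so the digital root is 1.

1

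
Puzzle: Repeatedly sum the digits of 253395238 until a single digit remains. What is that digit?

4

2+5+3+3+9+5+2+3+8 = 40
4+0 = 4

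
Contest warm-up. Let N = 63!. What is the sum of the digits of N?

333

63! = 1982608315404440064116146708361898137544773690227268628106279599612729753600000000000000
Sum of its 88 digits: 333.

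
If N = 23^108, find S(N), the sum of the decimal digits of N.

694

23^108 = 1165752323944943195809633750632159516088120786590424798912184825925728520930698150697987652179161786687060173897622738071434919605258964097066141281
Sum of its 148 digits: 694.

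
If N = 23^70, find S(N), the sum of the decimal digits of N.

409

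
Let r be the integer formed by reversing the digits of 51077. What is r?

77015

Reversing 51077 gives 77015.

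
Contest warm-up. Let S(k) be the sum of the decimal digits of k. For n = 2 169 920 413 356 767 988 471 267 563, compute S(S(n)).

First digit sum: 137.
1+3+7 = 11.

11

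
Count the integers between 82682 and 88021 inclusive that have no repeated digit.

1770

The integers in [82682, 88021] that have no repeated digit: 82690, 82691, 82693, 82694, 82695, 82697, …, 87964, 87965.
1770 qualify.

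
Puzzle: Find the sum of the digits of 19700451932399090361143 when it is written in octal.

89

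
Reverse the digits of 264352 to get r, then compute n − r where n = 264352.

10890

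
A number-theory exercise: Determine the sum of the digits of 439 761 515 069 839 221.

4+3+9+7+6+1+5+1+5+0+6+9+8+3+9+2+2+1 = 81

81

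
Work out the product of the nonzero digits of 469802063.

4×6×9×8×2×6×3 = 62208

62208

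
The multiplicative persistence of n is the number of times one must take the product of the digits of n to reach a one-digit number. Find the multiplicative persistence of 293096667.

293096667 → 0 (1 step)

1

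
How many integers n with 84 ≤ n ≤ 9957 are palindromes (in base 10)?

181

The integers in [84, 9957] that are palindromes (in base 10): 88, 99, 101, 111, 121, 131, …, 9779, 9889.
181 qualify.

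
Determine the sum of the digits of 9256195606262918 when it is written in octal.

9256195606262918 in base 8 is 407047277305232206.
Digit sum: 4+0+7+0+4+7+2+7+7+3+0+5+2+3+2+2+0+6 = 61.

61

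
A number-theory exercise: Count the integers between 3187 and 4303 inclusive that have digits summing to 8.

The integers in [3187, 4303] that have digits summing to 8: 3203, 3212, 3221, 3230, 3302, 3311, …, 4220, 4301.
23 qualify.

23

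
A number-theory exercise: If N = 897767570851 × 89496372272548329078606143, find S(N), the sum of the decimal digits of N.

155

897767570851 × 89496372272548329078606143 = 80346940735102503908399204034076337693
Sum of its 38 digits: 155.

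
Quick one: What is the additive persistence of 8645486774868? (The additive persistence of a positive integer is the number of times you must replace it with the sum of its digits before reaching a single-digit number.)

8645486774868 → 81 → 9 (2 steps)

2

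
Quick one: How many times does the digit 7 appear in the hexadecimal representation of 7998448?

1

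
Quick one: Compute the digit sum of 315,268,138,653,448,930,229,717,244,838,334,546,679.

183

3+1+5+2+6+8+1+3+8+6+5+3+4+4+8+9+3+0+2+2+9+7+1+7+2+4+4+8+3+8+3+3+4+5+4+6+6+7+9 = 183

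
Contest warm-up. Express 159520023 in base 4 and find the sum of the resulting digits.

159520023 in base 4 is 21200201110113.
Digit sum: 2+1+2+0+0+2+0+1+1+1+0+1+1+3 = 15.

15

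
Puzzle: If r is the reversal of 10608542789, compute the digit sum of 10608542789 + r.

Reversal of 10608542789 is 98724580601; 10608542789 + 98724580601 = 109333123390.
Digit sum of 109333123390: 1+0+9+3+3+3+1+2+3+3+9+0 = 37.

37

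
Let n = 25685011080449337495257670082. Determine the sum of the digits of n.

2+5+6+8+5+0+1+1+0+8+0+4+4+9+3+3+7+4+9+5+2+5+7+6+7+0+0+8+2 = 121

121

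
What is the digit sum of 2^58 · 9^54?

279

2^58 · 9^54 = 974619863151011762715912673871575261851876322092052058040757213200384
Sum of its 69 digits: 279.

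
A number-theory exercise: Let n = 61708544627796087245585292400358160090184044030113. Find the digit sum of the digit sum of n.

First digit sum: 194.
1+9+4 = 14.

14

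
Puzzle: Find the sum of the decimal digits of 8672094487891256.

8+6+7+2+0+9+4+4+8+7+8+9+1+2+5+6 = 86

86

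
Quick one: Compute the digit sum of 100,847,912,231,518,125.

1+0+0+8+4+7+9+1+2+2+3+1+5+1+8+1+2+5 = 60

60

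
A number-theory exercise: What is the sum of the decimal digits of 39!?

189

39! = 20397882081197443358640281739902897356800000000
Sum of its 47 digits: 189.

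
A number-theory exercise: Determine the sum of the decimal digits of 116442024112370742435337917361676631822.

1+1+6+4+4+2+0+2+4+1+1+2+3+7+0+7+4+2+4+3+5+3+3+7+9+1+7+3+6+1+6+7+6+6+3+1+8+2+2 = 144

144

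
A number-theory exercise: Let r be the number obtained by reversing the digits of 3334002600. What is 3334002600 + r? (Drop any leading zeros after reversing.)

3396006933

Reverse of 3334002600 is 62004333.
3334002600 + 62004333 = 3396006933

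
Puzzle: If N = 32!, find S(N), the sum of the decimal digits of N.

108

32! = 263130836933693530167218012160000000
Sum of its 36 digits: 108.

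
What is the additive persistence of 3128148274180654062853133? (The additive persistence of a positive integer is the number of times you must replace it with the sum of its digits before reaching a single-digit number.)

3

3128148274180654062853133 → 95 → 14 → 5 (3 steps)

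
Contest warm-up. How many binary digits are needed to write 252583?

252583 in base 2 is 111101101010100111, which has 18 digits.

18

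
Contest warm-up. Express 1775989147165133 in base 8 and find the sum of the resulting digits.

1775989147165133 in base 8 is 62364026217360715.
Digit sum: 6+2+3+6+4+0+2+6+2+1+7+3+6+0+7+1+5 = 61.

61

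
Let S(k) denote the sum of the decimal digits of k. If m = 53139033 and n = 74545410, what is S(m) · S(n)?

810

S(53139033) = 5+3+1+3+9+0+3+3 = 27.
S(74545410) = 7+4+5+4+5+4+1+0 = 30.
27 · 30 = 810.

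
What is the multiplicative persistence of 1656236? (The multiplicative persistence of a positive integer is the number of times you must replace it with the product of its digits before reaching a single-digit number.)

2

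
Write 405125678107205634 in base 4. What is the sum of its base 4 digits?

405125678107205634 in base 4 is 112133102322201210332002000002.
Digit sum: 1+1+2+1+3+3+1+0+2+3+2+2+2+0+1+2+1+0+3+3+2+0+0+2+0+0+0+0+0+2 = 39.

39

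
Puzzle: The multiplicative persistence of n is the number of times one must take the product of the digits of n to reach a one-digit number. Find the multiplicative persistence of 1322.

1322 → 12 → 2 (2 steps)

2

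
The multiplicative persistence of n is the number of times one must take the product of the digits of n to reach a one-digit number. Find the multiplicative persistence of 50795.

50795 → 0 (1 step)

1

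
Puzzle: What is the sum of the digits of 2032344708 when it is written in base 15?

44

2032344708 in base 15 is BD651323.
Digit sum: 11+13+6+5+1+3+2+3 = 44.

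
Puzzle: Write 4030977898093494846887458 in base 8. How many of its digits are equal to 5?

4030977898093494846887458 in base 8 is 1525457377553774734665013042.
The digit 5 appears 6 times.

6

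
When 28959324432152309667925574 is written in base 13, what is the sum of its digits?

146

28959324432152309667925574 in base 13 is 902A13A68229A6A59CC04C4.
Digit sum: 9+0+2+10+1+3+10+6+8+2+2+9+10+6+10+5+9+12+12+0+4+12+4 = 146.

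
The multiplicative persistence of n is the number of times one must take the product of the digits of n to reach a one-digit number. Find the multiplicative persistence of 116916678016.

1

116916678016 → 0 (1 step)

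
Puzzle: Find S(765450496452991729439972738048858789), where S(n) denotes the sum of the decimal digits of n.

7+6+5+4+5+0+4+9+6+4+5+2+9+9+1+7+2+9+4+3+9+9+7+2+7+3+8+0+4+8+8+5+8+7+8+9 = 203

203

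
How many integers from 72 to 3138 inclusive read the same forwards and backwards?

115

The integers in [72, 3138] that read the same forwards and backwards: 77, 88, 99, 101, 111, 121, …, 3003, 3113.
115 qualify.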